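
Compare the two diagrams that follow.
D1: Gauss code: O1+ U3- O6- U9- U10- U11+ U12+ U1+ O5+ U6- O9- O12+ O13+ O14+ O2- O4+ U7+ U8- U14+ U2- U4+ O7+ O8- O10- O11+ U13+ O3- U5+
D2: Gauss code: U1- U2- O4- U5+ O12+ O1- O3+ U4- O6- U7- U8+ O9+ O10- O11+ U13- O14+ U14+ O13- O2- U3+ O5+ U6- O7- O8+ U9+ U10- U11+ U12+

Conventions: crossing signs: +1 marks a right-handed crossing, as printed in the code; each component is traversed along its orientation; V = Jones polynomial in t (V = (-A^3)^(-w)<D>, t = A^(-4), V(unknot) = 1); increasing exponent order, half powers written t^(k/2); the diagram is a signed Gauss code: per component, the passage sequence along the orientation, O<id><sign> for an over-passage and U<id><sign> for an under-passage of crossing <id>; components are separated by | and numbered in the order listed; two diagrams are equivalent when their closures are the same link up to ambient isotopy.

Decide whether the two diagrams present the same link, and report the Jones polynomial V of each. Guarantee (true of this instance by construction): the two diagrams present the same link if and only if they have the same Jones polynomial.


equivalent: yes
V(D1) = t^-2 - t^-1 + 1 - t + t^2  (w +2, c 14, <D> = A^-2 - A^2 + A^6 - A^10 + A^14)
D2 (bracket A^-8 - A^-4 + 1 - A^4 + A^8; 14 crossings at w = 0): V = t^-2 - t^-1 + 1 - t + t^2
why: all 2 diagrams share one V(t), hence one class


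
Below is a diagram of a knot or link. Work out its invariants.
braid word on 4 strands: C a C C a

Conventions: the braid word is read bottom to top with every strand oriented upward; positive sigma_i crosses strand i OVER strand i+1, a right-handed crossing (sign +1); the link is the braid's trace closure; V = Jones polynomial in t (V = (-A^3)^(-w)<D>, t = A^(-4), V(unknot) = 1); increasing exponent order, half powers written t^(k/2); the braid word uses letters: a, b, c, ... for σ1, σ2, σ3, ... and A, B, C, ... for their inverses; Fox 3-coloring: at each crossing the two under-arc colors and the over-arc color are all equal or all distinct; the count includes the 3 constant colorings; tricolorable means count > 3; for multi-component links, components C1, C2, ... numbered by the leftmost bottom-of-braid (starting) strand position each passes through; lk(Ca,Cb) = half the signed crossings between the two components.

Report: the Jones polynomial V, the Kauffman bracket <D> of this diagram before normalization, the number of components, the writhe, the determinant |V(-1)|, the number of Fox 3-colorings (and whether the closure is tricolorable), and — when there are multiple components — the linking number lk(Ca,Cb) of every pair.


V = -t^-4 + t^-1 + 2 + t + t^2
<D> = -A^-11 - A^-7 - 2A^-3 - A + A^13 (w = -1)
3 components over 5 crossings, w = -1
lk(C1,C2): +1
lk(C1,C3) = 0
linking number lk(C2,C3) = 0
27 Fox colorings among 3^5, |V(-1)| = 0: tricolorable
why: w = -1 (over 5 crossings) is diagram-only; (-A^3)^(1) removes it from V


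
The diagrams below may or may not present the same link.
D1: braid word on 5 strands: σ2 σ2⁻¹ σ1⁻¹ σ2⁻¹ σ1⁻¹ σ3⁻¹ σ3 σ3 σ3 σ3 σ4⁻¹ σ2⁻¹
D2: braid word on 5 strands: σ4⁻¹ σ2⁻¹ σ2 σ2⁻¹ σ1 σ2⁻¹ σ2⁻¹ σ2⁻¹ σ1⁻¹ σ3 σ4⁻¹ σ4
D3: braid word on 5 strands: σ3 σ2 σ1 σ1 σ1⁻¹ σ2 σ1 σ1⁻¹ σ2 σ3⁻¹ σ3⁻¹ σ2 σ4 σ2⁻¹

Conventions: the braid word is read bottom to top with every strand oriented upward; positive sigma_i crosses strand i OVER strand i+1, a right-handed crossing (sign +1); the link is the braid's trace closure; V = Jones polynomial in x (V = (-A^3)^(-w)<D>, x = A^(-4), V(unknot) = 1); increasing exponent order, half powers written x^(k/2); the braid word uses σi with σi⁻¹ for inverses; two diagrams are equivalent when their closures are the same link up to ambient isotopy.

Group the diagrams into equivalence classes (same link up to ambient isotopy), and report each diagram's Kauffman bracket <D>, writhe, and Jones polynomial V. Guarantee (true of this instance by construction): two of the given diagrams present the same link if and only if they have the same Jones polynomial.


grouping into links: {D1} | {D2} | {D3}
V(D1) = -x^-3 + x^-2 - x^-1 + 3 - x + x^2 - x^3  (w -2, c 12, <D> = -A^-18 + A^-14 - A^-10 + 3A^-6 - A^-2 + A^2 - A^6)
V(D2) = -x^-4 + x^-3 + x^-1  (w -4, c 12, <D> = A^-8 + 1 - A^4)
V(D3) = x + x^3 - x^4  [14 crossings, <D> = -A^-4 + 1 + A^8, w = +4]
why: 3 classes among 3 diagrams; unequal V(x) rules out equality


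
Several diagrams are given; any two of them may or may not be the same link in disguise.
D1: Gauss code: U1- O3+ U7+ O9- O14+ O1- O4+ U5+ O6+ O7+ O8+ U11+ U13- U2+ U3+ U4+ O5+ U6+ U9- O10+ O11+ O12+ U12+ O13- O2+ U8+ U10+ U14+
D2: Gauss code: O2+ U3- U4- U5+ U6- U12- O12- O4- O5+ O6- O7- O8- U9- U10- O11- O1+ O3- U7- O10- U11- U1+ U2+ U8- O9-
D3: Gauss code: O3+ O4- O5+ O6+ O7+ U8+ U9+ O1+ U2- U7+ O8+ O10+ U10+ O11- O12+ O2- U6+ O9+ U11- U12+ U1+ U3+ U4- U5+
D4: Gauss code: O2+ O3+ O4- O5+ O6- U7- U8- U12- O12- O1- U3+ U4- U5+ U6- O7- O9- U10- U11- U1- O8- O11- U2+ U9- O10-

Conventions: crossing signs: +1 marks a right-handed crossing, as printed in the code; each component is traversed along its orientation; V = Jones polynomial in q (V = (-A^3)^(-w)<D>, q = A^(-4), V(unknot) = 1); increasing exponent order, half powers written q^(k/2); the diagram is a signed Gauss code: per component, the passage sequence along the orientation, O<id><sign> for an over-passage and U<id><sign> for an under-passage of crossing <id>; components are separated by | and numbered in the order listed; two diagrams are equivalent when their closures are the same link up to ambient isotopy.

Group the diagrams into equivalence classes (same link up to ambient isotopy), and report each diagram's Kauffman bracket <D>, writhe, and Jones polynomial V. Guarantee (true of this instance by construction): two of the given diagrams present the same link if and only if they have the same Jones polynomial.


grouping into links: {D1} | {D2, D4} | {D3}
V(D1) = q^2 - q^3 + 3q^4 - 3q^5 + 3q^6 - 3q^7 + 2q^8 - q^9  (w +8, c 14, <D> = -A^-12 + 2A^-8 - 3A^-4 + 3 - 3A^4 + 3A^8 - A^12 + A^16)
D2 (bracket A^-14 - A^-10 + 2A^-6 - A^-2 + A^2 - A^6; 12 crossings at w = -6): V = -q^-6 + q^-5 - q^-4 + 2q^-3 - q^-2 + q^-1
V(D3) = q - q^2 + 2q^3 - q^4 + q^5 - q^6  (w +6, c 12, <D> = -A^-6 + A^-2 - A^2 + 2A^6 - A^10 + A^14)
D4 (bracket A^-14 - A^-10 + 2A^-6 - A^-2 + A^2 - A^6; 12 crossings at w = -6): V = -q^-6 + q^-5 - q^-4 + 2q^-3 - q^-2 + q^-1
key observation: 3 values of V(q) split the 4 diagrams


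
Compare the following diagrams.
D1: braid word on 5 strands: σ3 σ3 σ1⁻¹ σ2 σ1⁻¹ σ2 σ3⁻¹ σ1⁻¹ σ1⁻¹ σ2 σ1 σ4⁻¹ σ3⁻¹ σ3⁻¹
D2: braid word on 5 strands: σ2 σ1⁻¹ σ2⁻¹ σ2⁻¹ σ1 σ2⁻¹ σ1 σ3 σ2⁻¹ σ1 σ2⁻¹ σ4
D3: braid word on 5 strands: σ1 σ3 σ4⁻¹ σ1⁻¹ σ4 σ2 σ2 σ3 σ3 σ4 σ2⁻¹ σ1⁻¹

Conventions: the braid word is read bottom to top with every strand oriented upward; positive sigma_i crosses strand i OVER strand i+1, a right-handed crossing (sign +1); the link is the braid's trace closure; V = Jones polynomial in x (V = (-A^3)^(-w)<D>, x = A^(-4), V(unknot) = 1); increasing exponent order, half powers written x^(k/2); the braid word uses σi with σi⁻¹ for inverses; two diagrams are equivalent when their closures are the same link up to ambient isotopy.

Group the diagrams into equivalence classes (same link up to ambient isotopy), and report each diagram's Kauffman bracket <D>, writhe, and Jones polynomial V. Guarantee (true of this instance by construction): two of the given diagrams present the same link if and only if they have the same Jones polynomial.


grouping into links: {D1} | {D2} | {D3}
V(D1) = -x^-3 + 2x^-2 - 2x^-1 + 3 - 2x + 2x^2 - x^3  (w -2, c 14, <D> = -A^-18 + 2A^-14 - 2A^-10 + 3A^-6 - 2A^-2 + 2A^2 - A^6)
D2 (bracket A^-4 - 1 + 2A^4 - 2A^8 + 2A^12 - 2A^16 + A^20; 12 crossings at w = 0): V = x^-5 - 2x^-4 + 2x^-3 - 2x^-2 + 2x^-1 - 1 + x
D3 (bracket -A^-12 + A^-8 - A^-4 + 2 - A^4 + A^8; 12 crossings at w = +4): V = x - x^2 + 2x^3 - x^4 + x^5 - x^6
why: 3 classes among 3 diagrams; unequal V(x) rules out equality


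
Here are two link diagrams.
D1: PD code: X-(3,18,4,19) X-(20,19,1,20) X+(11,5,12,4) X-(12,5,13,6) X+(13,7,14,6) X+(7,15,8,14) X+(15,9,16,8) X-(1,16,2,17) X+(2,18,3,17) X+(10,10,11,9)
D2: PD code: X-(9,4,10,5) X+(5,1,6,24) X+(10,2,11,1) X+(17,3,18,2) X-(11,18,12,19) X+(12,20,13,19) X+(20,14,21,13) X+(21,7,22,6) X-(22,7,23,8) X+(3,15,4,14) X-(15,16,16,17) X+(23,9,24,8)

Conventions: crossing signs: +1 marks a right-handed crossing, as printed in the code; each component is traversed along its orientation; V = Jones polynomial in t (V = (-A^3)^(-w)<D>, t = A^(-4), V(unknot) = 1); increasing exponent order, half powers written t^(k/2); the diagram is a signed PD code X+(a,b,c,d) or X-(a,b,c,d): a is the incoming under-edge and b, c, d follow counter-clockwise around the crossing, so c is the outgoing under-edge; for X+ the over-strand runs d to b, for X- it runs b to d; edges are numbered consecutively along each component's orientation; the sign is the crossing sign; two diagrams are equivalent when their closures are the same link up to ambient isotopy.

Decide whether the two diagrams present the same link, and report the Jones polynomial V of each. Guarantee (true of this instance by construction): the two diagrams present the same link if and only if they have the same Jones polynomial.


equivalent: no
D1 (bracket -A^-10 + A^-6 + A^2; 10 crossings at w = +2): V = t + t^3 - t^4
V(D2) = t - t^2 + 2t^3 - t^4 + t^5 - t^6  (w +4, c 12, <D> = -A^-12 + A^-8 - A^-4 + 2 - A^4 + A^8)
key observation: 2 classes among 2 diagrams; unequal V(t) rules out equality


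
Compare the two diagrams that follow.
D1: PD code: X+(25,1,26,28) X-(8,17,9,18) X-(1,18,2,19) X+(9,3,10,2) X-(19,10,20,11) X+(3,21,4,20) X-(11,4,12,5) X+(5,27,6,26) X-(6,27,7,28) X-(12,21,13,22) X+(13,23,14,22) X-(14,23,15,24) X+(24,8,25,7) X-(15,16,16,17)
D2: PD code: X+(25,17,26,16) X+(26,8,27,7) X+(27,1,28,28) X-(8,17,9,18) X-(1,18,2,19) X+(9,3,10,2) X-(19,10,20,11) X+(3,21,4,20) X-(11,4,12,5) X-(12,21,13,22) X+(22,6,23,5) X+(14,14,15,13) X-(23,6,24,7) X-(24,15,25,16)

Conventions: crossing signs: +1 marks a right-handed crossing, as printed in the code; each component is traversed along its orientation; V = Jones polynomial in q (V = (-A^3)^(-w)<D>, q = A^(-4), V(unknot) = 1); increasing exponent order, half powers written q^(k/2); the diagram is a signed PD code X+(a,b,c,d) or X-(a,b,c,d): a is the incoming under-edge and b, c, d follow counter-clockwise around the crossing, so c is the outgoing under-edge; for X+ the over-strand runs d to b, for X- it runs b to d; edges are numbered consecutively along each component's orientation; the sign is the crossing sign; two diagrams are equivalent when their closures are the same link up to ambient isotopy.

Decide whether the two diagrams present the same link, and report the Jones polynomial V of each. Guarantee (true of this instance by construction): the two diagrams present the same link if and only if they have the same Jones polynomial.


equivalent: yes
V(D1) = -q^-5 + q^-4 - q^-3 + 2q^-2 - q^-1 + 2 - q  (w -2, c 14, <D> = -A^-10 + 2A^-6 - A^-2 + 2A^2 - A^6 + A^10 - A^14)
V(D2) = -q^-5 + q^-4 - q^-3 + 2q^-2 - q^-1 + 2 - q  (w 0, c 14, <D> = -A^-4 + 2 - A^4 + 2A^8 - A^12 + A^16 - A^20)
why: from 14 to 14 crossings by R-moves: one link, two diagrams


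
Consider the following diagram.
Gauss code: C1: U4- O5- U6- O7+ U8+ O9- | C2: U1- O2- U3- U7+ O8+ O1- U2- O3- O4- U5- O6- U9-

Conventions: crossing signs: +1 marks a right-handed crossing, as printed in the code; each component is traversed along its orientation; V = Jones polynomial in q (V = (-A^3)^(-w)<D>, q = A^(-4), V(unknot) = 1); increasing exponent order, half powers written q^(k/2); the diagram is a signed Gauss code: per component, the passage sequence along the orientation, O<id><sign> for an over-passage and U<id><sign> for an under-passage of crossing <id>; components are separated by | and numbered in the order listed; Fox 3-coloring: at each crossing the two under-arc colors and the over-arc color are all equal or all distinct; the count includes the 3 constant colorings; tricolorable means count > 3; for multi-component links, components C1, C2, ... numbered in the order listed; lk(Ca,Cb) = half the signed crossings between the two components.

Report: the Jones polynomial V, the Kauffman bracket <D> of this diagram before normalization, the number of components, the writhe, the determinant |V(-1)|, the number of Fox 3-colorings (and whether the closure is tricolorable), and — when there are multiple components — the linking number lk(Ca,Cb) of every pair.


Jones polynomial: V(q) = q^(-17/2) - 2q^(-15/2) + 3q^(-13/2) - 4q^(-11/2) + 4q^(-9/2) - 4q^(-7/2) + 2q^(-5/2) - 2q^(-3/2)
<D> = 2A^-9 - 2A^-5 + 4A^-1 - 4A^3 + 4A^7 - 3A^11 + 2A^15 - A^19; writhe -5
components 2, writhe -5 (9 crossings)
linking number lk(C1,C2) = -1
3-colorings: 3 of 3^9, det 22 — not tricolorable
note: span 7 respects span(V) <= c + mu - 1 = 10 for this 2-component diagram


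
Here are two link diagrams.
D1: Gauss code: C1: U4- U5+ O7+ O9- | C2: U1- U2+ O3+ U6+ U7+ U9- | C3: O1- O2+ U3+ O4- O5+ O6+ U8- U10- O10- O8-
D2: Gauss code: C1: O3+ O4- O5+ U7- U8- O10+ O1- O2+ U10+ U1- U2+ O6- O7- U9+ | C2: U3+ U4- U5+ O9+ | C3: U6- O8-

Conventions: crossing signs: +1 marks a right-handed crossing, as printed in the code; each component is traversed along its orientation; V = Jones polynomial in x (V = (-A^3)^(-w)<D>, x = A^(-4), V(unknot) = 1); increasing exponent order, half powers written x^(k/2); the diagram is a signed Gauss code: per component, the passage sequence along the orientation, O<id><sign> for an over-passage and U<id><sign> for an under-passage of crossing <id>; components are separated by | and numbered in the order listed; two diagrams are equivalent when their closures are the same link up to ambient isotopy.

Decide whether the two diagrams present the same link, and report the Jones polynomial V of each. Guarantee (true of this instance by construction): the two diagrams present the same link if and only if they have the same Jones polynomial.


equivalent: no
D1 (bracket A^-12 + A^-8 + A^-4 + 1; 10 crossings at w = 0): V = 1 + x + x^2 + x^3
D2 (bracket A^-8 + 2 + A^8; 10 crossings at w = 0): V = x^-2 + 2 + x^2
key observation: comparing 2 Jones polynomials yields 2 groups


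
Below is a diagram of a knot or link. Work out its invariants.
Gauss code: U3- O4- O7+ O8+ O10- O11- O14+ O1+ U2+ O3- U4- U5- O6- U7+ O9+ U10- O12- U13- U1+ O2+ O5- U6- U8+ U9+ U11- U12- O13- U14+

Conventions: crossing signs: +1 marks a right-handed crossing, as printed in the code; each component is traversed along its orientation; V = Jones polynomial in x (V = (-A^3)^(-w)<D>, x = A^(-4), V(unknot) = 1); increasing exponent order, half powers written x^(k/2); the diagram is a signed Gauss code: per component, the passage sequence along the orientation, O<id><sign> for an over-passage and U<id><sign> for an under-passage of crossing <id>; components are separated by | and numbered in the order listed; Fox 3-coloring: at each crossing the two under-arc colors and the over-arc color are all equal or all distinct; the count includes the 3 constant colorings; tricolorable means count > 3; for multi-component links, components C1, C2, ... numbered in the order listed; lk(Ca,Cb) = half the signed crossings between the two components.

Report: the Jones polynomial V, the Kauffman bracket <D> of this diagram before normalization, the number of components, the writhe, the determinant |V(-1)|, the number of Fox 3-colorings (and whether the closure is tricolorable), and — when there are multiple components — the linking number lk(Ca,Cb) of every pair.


V = x^-5 - 2x^-4 + 2x^-3 - 2x^-2 + 2x^-1 - 1 + x
<D> = A^-10 - A^-6 + 2A^-2 - 2A^2 + 2A^6 - 2A^10 + A^14 (w = -2)
1 component over 14 crossings, w = -2
3 Fox colorings among 3^14, |V(-1)| = 11: not tricolorable
why: V spans 6 powers of x: at least 6 crossings in any diagram


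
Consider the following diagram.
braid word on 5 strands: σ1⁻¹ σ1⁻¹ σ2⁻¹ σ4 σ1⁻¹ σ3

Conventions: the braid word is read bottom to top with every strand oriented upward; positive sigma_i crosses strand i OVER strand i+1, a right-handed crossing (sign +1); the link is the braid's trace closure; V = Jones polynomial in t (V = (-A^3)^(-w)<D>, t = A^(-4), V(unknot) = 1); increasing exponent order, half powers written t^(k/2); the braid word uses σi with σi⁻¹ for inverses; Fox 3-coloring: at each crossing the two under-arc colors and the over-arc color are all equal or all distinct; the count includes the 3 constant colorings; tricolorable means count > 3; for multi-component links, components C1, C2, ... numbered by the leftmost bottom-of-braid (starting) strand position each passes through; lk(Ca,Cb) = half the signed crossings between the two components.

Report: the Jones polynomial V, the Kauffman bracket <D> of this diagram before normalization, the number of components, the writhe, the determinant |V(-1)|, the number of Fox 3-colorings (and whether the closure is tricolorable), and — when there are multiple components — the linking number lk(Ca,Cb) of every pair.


Jones polynomial: V(t) = -t^-4 + t^-3 + t^-1
<D> = A^-2 + A^6 - A^10; writhe -2
components 1, writhe -2 (6 crossings)
3-colorings: 9 of 3^6, det 3 — tricolorable
note: det 3 = |V(-1)|; divisible by 3, so tricolorable


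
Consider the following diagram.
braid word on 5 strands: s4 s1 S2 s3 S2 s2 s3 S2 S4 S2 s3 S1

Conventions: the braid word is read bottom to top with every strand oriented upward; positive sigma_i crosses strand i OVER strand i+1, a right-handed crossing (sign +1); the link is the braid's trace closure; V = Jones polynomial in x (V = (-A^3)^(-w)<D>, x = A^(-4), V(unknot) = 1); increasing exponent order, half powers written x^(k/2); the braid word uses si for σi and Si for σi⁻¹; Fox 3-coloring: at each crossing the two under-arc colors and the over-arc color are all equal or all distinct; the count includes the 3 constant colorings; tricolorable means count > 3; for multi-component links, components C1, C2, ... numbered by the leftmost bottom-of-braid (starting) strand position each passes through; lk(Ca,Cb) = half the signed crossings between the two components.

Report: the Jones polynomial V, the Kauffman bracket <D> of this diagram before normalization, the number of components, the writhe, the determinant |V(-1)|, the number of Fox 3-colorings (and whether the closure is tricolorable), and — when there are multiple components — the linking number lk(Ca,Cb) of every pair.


Jones polynomial: V(x) = -x^-4 + x^-1 + 2 + x + x^2
<D> = A^-8 + A^-4 + 2 + A^4 - A^16; writhe 0
components 3, writhe 0 (12 crossings)
linking number lk(C1,C2) = 0
lk(C1,C3): +1
lk(C2,C3) = 0
3-colorings: 27 of 3^12, det 0 — tricolorable
note: |V(-1)| = 0: so tricolorable, since 3 divides 0


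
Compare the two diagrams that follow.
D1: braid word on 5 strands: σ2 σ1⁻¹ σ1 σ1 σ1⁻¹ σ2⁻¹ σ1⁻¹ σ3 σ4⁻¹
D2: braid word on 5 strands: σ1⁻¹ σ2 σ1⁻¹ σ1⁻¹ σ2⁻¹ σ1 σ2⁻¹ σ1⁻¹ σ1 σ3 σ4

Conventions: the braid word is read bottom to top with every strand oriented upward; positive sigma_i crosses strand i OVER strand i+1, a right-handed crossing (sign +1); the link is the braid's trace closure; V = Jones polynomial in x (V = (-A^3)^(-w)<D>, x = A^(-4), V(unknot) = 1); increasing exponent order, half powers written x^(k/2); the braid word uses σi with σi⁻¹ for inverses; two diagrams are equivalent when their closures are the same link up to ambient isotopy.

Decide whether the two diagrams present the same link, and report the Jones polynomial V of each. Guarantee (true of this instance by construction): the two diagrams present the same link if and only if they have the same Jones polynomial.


same link: no
V(D1) = -x^(-1/2) - x^(1/2)  [9 crossings, <D> = A^-5 + A^-1, w = -1]
D2 (bracket 2A^-1 - A^3 + 2A^7 - A^11 + A^15 - A^19; 11 crossings at w = -1): V = x^(-11/2) - x^(-9/2) + x^(-7/2) - 2x^(-5/2) + x^(-3/2) - 2x^(-1/2)
note: V(x) takes 2 values over 2 diagrams, fixing the grouping


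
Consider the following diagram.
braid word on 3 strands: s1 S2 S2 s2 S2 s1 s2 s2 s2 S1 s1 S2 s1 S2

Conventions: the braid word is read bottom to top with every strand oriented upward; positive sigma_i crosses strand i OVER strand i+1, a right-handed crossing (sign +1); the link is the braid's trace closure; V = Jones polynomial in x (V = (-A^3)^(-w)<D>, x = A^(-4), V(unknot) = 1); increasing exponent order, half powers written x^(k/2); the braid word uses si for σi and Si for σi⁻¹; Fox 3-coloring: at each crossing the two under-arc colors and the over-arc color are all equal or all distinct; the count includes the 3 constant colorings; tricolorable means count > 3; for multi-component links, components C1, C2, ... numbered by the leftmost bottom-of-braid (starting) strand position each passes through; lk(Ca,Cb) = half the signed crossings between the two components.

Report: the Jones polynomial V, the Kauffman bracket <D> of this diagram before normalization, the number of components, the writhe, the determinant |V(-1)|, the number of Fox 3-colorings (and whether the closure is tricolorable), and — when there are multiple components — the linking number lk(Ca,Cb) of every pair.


V(x) = -x^-1 + 2 - x + 2x^2 - x^3 + x^4 - x^5
bracket: -A^-14 + A^-10 - A^-6 + 2A^-2 - A^2 + 2A^6 - A^10, w = +2
1 component, writhe +2, over 14 crossings
det 9, colorings 9 of 3^14 — tricolorable
observation: w = +2 shifts under R1 moves; the (-A^3)^(-2) factor cancels that in V


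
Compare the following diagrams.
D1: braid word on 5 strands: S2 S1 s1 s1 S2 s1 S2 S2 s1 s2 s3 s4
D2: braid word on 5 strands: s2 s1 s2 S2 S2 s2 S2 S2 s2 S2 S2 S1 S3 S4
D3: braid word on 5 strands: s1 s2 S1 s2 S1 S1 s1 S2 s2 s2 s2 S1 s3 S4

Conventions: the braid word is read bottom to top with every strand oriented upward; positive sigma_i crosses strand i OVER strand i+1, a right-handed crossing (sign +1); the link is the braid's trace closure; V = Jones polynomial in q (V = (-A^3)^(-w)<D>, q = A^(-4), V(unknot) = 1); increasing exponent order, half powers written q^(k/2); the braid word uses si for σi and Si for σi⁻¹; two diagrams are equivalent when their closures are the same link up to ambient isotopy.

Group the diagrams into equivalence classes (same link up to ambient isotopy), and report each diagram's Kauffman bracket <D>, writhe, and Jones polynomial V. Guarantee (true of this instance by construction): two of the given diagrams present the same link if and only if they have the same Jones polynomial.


grouping into links: {D1} | {D2} | {D3}
V(D1) = -q^-3 + 2q^-2 - 2q^-1 + 3 - 2q + 2q^2 - q^3  (w +2, c 12, <D> = -A^-6 + 2A^-2 - 2A^2 + 3A^6 - 2A^10 + 2A^14 - A^18)
D2 (bracket A^-8 + 1 - A^4; 14 crossings at w = -4): V = -q^-4 + q^-3 + q^-1
D3 (bracket A^-14 - 2A^-10 + 2A^-6 - 2A^-2 + 2A^2 - A^6 + A^10; 14 crossings at w = +2): V = q^-1 - 1 + 2q - 2q^2 + 2q^3 - 2q^4 + q^5
why: 3 classes among 3 diagrams; unequal V(q) rules out equality


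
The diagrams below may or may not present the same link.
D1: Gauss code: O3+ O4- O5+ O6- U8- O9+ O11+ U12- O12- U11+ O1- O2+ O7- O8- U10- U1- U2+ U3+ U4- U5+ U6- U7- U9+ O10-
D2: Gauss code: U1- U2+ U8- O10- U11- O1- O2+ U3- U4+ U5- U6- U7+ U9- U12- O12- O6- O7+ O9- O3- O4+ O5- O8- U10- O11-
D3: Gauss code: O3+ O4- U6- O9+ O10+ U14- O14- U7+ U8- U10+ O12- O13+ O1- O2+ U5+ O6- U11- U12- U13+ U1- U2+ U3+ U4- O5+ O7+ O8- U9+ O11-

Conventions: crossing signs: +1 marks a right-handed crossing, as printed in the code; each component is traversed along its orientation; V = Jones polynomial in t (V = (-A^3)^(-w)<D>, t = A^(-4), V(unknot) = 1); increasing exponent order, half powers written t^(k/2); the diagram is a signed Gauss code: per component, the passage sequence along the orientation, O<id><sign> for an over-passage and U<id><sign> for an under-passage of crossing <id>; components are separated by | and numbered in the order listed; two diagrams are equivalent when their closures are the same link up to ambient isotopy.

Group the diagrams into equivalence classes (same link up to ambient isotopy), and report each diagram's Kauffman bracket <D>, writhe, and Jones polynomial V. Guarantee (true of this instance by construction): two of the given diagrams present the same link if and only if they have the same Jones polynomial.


classes: {D1} | {D2} | {D3}
V(D1) = 1  [12 crossings, <D> = A^-6, w = -2]
D2 (bracket A^-14 + A^-6 - A^-2; 12 crossings at w = -6): V = -t^-4 + t^-3 + t^-1
V(D3) = t^-2 - t^-1 + 1 - t + t^2  (w 0, c 14, <D> = A^-8 - A^-4 + 1 - A^4 + A^8)
insight: 3 values of V(t) split the 3 diagrams


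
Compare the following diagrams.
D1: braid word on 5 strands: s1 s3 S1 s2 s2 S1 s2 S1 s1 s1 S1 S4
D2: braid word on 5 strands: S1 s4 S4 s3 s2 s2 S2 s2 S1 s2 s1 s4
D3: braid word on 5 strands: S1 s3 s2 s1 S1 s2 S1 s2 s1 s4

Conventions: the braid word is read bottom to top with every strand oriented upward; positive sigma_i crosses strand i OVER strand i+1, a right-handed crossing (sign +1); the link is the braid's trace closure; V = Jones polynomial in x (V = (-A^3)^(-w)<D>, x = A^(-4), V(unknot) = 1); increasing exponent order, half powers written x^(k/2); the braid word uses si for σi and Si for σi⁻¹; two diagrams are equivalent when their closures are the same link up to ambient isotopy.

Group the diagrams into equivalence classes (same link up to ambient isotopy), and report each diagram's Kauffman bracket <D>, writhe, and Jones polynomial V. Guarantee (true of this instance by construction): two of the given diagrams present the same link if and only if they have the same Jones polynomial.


classes: {D1, D2, D3}
V(D1) = x + x^3 - x^4  [12 crossings, <D> = -A^-10 + A^-6 + A^2, w = +2]
D2 (bracket -A^-4 + 1 + A^8; 12 crossings at w = +4): V = x + x^3 - x^4
D3 (bracket -A^-4 + 1 + A^8; 10 crossings at w = +4): V = x + x^3 - x^4
note: all 3 diagrams share one V(x), hence one class


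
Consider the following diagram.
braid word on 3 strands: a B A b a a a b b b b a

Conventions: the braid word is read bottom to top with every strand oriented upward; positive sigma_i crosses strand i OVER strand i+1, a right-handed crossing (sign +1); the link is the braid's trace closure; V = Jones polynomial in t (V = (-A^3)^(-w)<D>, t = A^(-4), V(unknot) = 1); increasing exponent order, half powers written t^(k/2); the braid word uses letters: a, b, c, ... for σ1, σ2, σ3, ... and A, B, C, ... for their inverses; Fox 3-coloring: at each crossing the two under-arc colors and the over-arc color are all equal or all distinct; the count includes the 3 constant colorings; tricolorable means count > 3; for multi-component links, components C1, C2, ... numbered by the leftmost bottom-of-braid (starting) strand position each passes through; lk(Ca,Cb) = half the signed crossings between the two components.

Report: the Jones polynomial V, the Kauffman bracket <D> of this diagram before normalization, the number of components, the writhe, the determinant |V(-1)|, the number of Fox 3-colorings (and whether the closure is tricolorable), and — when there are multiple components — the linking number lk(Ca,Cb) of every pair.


Jones polynomial: V(t) = t^3 - t^4 + 4t^5 - 5t^6 + 6t^7 - 7t^8 + 6t^9 - 5t^10 + 3t^11 - t^12
<D> = -A^-24 + 3A^-20 - 5A^-16 + 6A^-12 - 7A^-8 + 6A^-4 - 5 + 4A^4 - A^8 + A^12; writhe +8
components 1, writhe +8 (12 crossings)
3-colorings: 9 of 3^12, det 39 — tricolorable
note: the span of V is 9, forcing >= 9 crossings in any diagram


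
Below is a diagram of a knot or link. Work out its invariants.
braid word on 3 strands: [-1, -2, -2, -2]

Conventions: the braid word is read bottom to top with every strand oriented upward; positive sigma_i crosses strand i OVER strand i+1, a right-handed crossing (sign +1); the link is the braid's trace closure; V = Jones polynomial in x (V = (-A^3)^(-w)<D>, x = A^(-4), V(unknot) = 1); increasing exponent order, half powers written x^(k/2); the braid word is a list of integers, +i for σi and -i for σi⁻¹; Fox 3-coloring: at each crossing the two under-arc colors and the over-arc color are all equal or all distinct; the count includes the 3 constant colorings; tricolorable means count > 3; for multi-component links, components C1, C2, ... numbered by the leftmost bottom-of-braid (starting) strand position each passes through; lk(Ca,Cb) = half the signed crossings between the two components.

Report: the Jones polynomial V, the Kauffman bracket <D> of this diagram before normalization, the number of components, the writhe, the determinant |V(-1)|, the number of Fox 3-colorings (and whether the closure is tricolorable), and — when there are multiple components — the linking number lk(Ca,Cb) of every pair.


Jones polynomial: V(x) = -x^-4 + x^-3 + x^-1
<D> = A^-8 + 1 - A^4; writhe -4
components 1, writhe -4 (4 crossings)
3-colorings: 9 of 3^4, det 3 — tricolorable
note: w = -4 shifts under R1 moves; the (-A^3)^(4) factor cancels that in V


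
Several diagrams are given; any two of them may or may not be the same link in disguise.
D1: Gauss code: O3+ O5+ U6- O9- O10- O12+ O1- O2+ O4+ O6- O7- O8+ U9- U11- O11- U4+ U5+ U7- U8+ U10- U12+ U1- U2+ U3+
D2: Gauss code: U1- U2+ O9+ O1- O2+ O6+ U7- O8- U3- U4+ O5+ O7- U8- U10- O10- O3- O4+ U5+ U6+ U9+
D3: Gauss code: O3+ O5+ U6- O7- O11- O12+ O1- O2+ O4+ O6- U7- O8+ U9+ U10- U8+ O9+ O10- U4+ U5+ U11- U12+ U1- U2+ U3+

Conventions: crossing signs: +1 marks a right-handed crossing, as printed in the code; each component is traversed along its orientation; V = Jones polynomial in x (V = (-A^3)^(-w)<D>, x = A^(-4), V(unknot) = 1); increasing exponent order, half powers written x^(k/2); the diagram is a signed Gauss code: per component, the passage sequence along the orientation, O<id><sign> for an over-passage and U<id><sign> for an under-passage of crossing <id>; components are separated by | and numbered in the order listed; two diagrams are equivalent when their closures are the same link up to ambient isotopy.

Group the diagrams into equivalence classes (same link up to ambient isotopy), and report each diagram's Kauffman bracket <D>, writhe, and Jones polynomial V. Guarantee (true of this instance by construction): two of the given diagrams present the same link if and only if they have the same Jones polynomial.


classes: {D1, D2, D3}
V(D1) = 1  [12 crossings, <D> = 1, w = 0]
V(D2) = 1  (w 0, c 10, <D> = 1)
V(D3) = 1  (w +2, c 12, <D> = A^6)
insight: one V(x) for all 3 diagrams — one class (guaranteed)


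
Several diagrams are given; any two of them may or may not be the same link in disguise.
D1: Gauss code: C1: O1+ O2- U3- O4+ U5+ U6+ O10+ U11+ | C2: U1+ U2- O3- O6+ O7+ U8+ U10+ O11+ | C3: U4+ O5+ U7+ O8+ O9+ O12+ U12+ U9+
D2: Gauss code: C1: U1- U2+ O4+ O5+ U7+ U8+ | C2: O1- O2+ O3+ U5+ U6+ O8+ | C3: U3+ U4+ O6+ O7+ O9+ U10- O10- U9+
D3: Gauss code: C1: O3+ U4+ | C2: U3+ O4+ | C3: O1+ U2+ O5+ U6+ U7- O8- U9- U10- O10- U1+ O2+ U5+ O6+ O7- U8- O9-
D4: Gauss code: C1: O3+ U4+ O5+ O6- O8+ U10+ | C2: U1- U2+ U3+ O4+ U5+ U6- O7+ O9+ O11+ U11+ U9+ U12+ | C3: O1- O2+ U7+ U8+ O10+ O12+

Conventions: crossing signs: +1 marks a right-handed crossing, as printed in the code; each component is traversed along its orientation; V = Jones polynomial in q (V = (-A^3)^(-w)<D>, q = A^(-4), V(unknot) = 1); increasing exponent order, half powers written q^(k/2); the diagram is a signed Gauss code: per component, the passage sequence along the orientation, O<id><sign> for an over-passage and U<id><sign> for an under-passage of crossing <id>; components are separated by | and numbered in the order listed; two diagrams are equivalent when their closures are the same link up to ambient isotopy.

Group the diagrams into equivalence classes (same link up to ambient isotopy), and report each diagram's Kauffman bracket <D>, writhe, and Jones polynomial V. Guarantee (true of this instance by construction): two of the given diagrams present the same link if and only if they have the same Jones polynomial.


classes: {D1, D2, D4} | {D3}
V(D1) = q^2 + q^4 + 2q^6  [12 crossings, <D> = 2 + A^8 + A^16, w = +8]
D2 (bracket 2A^-6 + A^2 + A^10; 10 crossings at w = +6): V = q^2 + q^4 + 2q^6
V(D3) = 1 + q + q^2 + q^3  [10 crossings, <D> = A^-6 + A^-2 + A^2 + A^6, w = +2]
V(D4) = q^2 + q^4 + 2q^6  (w +8, c 12, <D> = 2 + A^8 + A^16)
note: V(q) takes 2 values over 4 diagrams, fixing the grouping


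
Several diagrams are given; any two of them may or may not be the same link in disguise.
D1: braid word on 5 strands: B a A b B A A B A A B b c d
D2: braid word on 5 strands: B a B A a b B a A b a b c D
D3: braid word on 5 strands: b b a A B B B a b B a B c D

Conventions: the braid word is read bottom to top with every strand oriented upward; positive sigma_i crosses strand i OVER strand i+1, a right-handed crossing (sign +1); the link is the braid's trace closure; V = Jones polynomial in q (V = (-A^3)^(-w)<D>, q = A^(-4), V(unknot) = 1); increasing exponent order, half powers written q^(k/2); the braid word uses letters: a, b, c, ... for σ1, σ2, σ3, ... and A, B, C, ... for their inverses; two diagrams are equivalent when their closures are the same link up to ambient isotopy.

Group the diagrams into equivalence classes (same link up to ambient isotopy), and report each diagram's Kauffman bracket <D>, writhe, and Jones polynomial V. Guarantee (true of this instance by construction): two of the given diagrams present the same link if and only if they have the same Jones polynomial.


equivalence classes: {D1} | {D2} | {D3}
D1 (bracket A^-4 + A^4 + 2A^12; 14 crossings at w = -4): V = 2q^-6 + q^-4 + q^-2
V(D2) = 1 + q + q^2 + q^3  [14 crossings, <D> = A^-6 + A^-2 + A^2 + A^6, w = +2]
D3 (bracket A^-8 + 2 + A^8; 14 crossings at w = 0): V = q^-2 + 2 + q^2
key observation: comparing 3 Jones polynomials yields 3 groups


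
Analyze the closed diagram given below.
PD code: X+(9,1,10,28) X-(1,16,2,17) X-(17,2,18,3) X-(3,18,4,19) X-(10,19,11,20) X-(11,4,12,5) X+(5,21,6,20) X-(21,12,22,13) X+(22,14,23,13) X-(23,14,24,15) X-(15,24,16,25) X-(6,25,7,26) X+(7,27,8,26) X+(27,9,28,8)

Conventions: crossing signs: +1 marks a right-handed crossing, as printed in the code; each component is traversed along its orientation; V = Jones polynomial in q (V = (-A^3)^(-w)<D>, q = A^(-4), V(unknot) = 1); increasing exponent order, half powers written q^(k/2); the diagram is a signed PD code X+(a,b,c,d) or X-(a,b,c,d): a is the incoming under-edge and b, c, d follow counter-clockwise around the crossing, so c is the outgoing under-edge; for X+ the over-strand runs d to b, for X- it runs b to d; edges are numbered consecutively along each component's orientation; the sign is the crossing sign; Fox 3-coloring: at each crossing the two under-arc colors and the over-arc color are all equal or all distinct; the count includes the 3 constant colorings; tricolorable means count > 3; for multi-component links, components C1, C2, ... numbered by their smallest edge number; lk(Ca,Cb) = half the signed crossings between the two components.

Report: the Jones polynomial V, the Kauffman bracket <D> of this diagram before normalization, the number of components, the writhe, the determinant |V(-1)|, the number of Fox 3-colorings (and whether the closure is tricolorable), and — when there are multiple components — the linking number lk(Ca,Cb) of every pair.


V(q) = -q^-6 + q^-5 - q^-4 + 2q^-3 - q^-2 + q^-1
bracket: A^-8 - A^-4 + 2 - A^4 + A^8 - A^12, w = -4
1 component, writhe -4, over 14 crossings
det 7, colorings 3 of 3^14 — not tricolorable
observation: w = -4 (over 14 crossings) is diagram-only; (-A^3)^(4) removes it from V


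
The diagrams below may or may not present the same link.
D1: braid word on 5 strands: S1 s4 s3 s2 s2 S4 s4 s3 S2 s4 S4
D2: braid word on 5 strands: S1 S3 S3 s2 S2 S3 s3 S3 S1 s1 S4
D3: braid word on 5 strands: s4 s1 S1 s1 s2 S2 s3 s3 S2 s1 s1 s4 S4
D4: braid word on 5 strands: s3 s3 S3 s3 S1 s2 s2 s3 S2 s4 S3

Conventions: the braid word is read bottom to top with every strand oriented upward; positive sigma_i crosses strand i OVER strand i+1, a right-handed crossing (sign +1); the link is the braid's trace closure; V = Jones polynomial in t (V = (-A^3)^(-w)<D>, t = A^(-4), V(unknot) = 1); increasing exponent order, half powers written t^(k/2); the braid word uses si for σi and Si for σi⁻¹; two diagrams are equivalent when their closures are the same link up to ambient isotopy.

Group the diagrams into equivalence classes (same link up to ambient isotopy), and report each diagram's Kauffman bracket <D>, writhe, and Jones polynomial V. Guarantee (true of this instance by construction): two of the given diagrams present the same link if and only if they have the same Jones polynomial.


equivalence classes: {D1, D4} | {D2} | {D3}
D1 (bracket A^-9 + A^-1 - A^3 + A^7; 11 crossings at w = +3): V = -t^(1/2) + t^(3/2) - t^(5/2) - t^(9/2)
V(D2) = t^(-9/2) - t^(-5/2) - t^(-3/2) - t^(-1/2)  [11 crossings, <D> = A^-13 + A^-9 + A^-5 - A^3, w = -5]
V(D3) = -t^(3/2) - 2t^(7/2) + t^(9/2) - t^(11/2) + t^(13/2)  (w +5, c 13, <D> = -A^-11 + A^-7 - A^-3 + 2A + A^9)
V(D4) = -t^(1/2) + t^(3/2) - t^(5/2) - t^(9/2)  [11 crossings, <D> = A^-9 + A^-1 - A^3 + A^7, w = +3]
key observation: 3 values of V(t) split the 4 diagrams


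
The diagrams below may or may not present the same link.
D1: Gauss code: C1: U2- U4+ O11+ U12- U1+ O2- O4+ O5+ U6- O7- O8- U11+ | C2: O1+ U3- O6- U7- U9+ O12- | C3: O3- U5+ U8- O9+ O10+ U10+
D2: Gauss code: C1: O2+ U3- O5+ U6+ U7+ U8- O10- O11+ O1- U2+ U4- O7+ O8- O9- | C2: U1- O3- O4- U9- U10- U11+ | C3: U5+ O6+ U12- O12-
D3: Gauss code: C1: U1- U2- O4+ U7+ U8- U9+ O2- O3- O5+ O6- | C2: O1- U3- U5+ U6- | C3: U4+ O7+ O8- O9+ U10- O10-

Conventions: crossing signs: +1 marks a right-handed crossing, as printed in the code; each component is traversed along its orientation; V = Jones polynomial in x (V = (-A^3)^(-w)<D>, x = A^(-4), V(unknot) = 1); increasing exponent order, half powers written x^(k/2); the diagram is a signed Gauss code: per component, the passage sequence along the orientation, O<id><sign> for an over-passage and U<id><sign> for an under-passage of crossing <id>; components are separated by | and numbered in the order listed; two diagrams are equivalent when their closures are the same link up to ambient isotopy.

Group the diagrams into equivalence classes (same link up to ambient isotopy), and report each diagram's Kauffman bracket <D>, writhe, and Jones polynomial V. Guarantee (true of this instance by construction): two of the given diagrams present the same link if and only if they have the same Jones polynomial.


grouping into links: {D1} | {D2} | {D3}
V(D1) = x^-3 + x^-2 + x^-1 + 1  (w 0, c 12, <D> = 1 + A^4 + A^8 + A^12)
V(D2) = x^-4 + 2x^-2 - x^-1 + 2 - x + x^2  [12 crossings, <D> = A^-14 - A^-10 + 2A^-6 - A^-2 + 2A^2 + A^10, w = -2]
D3 (bracket A^-14 + 2A^-6 + A^2; 10 crossings at w = -2): V = x^-2 + 2 + x^2
why: 3 classes among 3 diagrams; unequal V(x) rules out equality


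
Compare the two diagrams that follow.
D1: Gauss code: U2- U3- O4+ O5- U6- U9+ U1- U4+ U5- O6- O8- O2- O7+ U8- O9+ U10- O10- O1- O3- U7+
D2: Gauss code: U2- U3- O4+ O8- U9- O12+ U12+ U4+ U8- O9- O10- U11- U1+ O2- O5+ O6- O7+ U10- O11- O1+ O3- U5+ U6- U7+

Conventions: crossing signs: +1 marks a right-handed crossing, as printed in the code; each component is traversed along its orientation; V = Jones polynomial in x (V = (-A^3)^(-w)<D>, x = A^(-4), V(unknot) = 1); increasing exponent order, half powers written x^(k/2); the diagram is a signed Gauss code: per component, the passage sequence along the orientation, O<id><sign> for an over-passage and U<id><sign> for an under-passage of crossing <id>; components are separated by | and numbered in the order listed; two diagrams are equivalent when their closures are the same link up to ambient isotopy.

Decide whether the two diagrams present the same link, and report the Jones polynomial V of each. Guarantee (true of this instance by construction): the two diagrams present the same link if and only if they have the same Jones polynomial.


same link: yes
V(D1) = 1  [10 crossings, <D> = A^-12, w = -4]
D2 (bracket A^-6; 12 crossings at w = -2): V = 1
note: Reidemeister moves carry D1 (10 crossings) to D2 (12)
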